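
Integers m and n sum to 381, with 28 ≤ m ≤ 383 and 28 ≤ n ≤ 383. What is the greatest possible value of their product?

With m + n fixed, mn peaks when the two are closest together.
Taking m = 190 and n = 191 (both in [28, 383]) gives mn = 36290.

36290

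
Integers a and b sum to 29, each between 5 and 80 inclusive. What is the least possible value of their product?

Since a + b is fixed, pushing one of them to its bound minimizes the product.
At the endpoint a = 5, b = 29 − 5 = 24, so ab = 5 × 24 = 120.

120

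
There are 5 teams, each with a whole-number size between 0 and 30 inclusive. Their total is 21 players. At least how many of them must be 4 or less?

1

Let j be the number exceeding 4. Then the total is ≥ 5·j + 0·(5 − j) = 0 + 5j.
So 5j ≤ 21 and j ≤ 4; hence at least 5 − 4 = 1 are ≤ 4.
Exactly 1 works: 1 value at 0 and 4 at 5 total 20; raise one of the low values by 1 (still ≤ 4) to hit 21.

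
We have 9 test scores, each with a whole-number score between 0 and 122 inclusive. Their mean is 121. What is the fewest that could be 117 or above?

The total is 9 × 121 = 1089.
Each value short of 117 is at most 116, costing at least 122 − 116 = 6 against the maximum total of 1098.
We can afford to lose at most 1098 − 1089 = 9, so at most ⌊9/6⌋ = 1 fall short, and at least 8 are ≥ 117.
Exactly 8 works: 8 values at 122 and 1 at 116 total 1092; lower one of the high values by 3 (still ≥ 117) to hit 1089.

8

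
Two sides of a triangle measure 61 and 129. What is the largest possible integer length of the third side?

The third side must be less than 61 + 129 = 190.
The largest integer below 190 is 189.

189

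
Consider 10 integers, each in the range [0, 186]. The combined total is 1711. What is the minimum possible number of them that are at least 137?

Each value short of 137 is at most 136, costing at least 186 − 136 = 50 against the maximum total of 1860.
We can afford to lose at most 1860 − 1711 = 149, so at most ⌊149/50⌋ = 2 fall short, and at least 8 are ≥ 137.
Exactly 8 works: 8 values at 186 and 2 at 136 total 1760; lower one of the high values by 49 (still ≥ 137) to hit 1711.

8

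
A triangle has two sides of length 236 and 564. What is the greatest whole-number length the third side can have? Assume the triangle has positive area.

799

The third side must be less than 236 + 564 = 800.
The largest integer below 800 is 799.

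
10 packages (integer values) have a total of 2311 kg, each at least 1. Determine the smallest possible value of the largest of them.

232

The 10 values sum to 2311, so their maximum is at least ⌈2311/10⌉ = 232.
Achievable: 1 of them at 232 and 9 at 231 total 2311.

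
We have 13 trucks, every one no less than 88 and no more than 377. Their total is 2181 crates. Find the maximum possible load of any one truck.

Maximizing one value means minimizing the remaining 12.
The other 12 contribute at least 12 × 88 = 1056, leaving at most 2181 − 1056 = 1125.
But each truck is capped at 377, so the maximum is 377.
Achievable: one at 377 and the other 12 totalling 1804, which fits since 12 × 88 ≤ 1804 ≤ 12 × 377.

377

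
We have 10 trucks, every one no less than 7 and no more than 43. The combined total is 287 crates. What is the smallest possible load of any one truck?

Minimizing one value means maximizing the remaining 9.
The other 9 can take up 9 × 43 = 387 ≥ 287 − 7, so one truck can sit at its floor of 7.
Achievable: one at 7 and the other 9 totalling 280, which fits since 9 × 7 ≤ 280 ≤ 9 × 43.

7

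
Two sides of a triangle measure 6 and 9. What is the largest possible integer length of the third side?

14

The third side must be less than 6 + 9 = 15.
The largest integer below 15 is 14.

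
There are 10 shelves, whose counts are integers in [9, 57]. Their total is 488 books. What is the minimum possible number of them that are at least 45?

4

If only k of them are at least 45, the other 10 − k are at most 44, so the total is at most k·57 + (10 − k)·44.
This must reach 488, so k·57 + (10 − k)·44 ≥ 488, giving k ≥ 4.
Exactly 4 works: 4 values at 57 and 6 at 44 total 492; lower one of the high values by 4 (still ≥ 45) to hit 488.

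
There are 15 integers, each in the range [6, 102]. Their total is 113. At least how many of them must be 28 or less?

If only k of them are at most 28, the other 15 − k are at least 29, so the total is at least (15 − k)·29 + k·6.
This is ≤ 113, so (15 − k)·29 + 6k ≤ 113, which gives k ≥ 14.
Exactly 14 works: 14 values at 6 and 1 at 29 total 113.

14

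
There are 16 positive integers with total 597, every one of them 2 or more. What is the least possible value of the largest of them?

If every one of the 16 were at most 37, the total would be at most 16 × 37 = 592 < 597.
Achievable: 5 of them at 38 and 11 at 37 total 597.

38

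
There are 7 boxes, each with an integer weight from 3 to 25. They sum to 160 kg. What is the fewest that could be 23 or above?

Suppose at most 7 − j of them reach 23; then j values are ≤ 22 and the rest ≤ 25.
The total is then ≤ 22·j + 25·(7 − j) = 175 − 3j. For this to be ≥ 160 we need j ≤ 5, so at least 7 − 5 = 2 must reach 23.
Exactly 2 works: 2 values at 25 and 5 at 22 total 160.

2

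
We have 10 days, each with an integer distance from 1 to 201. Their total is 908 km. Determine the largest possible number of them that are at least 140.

Suppose k of them are at least 140. Those contribute at least 140 each and the other 10 − k at least 1 each.
So the total is at least 140k + 1(10 − k) = 10 + 139k. This must be ≤ 908, giving k ≤ 6.
k = 6 is achieved by 6 values at 140 and 4 at 1, total 844; add 64 to one value (staying below 140) to reach 908.

6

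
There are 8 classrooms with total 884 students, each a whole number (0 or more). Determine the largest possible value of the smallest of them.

110

If every one of the 8 were at least 111, the total would be at least 8 × 111 = 888 > 884.
Equality holds with 4 values of 110 and 4 values of 111.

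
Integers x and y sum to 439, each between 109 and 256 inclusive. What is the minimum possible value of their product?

For a fixed sum, xy is smallest when x and y are as far apart as possible.
At the endpoint x = 183, y = 439 − 183 = 256, so xy = 183 × 256 = 46848.

46848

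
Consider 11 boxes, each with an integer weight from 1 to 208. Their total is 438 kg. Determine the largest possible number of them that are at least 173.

2

Suppose k of them are at least 173. Those contribute at least 173 each and the other 11 − k at least 1 each.
So the total is at least 173k + 1(11 − k) = 11 + 172k. This must be ≤ 438, giving k ≤ 2.
k = 2 is achieved by 2 values at 173 and 9 at 1, total 355; add 83 to one value (staying below 173) to reach 438.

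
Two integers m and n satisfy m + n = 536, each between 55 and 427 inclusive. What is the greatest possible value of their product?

71824

With m + n fixed, mn peaks when the two are closest together.
Taking m = 268 and n = 268 (both in [55, 427]) gives mn = 71824.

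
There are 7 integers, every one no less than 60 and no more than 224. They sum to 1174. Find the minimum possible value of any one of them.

60

To make one integer as small as possible, make the other 6 as large as possible.
The other 6 can take up 6 × 224 = 1344 ≥ 1174 − 60, so one integer can sit at its floor of 60.
Achievable: one at 60 and the other 6 totalling 1114, which fits since 6 × 60 ≤ 1114 ≤ 6 × 224.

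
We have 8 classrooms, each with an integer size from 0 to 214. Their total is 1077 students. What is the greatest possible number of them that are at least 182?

Suppose k of them are at least 182. Those contribute at least 182 each and the other 8 − k at least 0 each.
So the total is at least 182k + 0(8 − k) = 0 + 182k. This must be ≤ 1077, giving k ≤ 5.
k = 5 is achieved by 5 values at 182 and 3 at 0, total 910; add 167 to one value (staying below 182) to reach 1077.

5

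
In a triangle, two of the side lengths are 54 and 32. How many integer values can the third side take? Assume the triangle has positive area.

The triangle inequality gives |54 − 32| < c < 54 + 32, i.e. 22 < c < 86.
So c can be any integer from 23 to 85: 63 values.

63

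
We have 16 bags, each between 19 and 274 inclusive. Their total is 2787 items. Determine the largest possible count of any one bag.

274

Maximizing one value means minimizing the remaining 15.
The other 15 contribute at least 15 × 19 = 285, leaving at most 2787 − 285 = 2502.
But each bag is capped at 274, so the maximum is 274.
Achievable: one at 274 and the other 15 totalling 2513, which fits since 15 × 19 ≤ 2513 ≤ 15 × 274.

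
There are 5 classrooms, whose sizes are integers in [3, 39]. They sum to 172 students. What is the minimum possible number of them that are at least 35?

1

Each value short of 35 is at most 34, costing at least 39 − 34 = 5 against the maximum total of 195.
We can afford to lose at most 195 − 172 = 23, so at most ⌊23/5⌋ = 4 fall short, and at least 1 are ≥ 35.
Exactly 1 works: 1 value at 39 and 4 at 34 total 175; lower one of the high values by 3 (still ≥ 35) to hit 172.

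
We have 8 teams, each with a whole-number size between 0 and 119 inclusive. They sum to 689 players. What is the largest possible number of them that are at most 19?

Each value at 19 or below falls at least 119 − 19 = 100 short of the ceiling 119.
The ceiling total is 8 × 119 = 952, and we need 689, so at most ⌊(952 − 689)/100⌋ = 2 can be that low.
k = 2 is achieved by 2 values at 19 and 6 at 119, total 752; lower one of the 119's by 63 (still > 19) to reach 689.

2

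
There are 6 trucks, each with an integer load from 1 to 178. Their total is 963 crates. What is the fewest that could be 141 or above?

Each value short of 141 is at most 140, costing at least 178 − 140 = 38 against the maximum total of 1068.
We can afford to lose at most 1068 − 963 = 105, so at most ⌊105/38⌋ = 2 fall short, and at least 4 are ≥ 141.
Exactly 4 works: 4 values at 178 and 2 at 140 total 992; lower one of the high values by 29 (still ≥ 141) to hit 963.

4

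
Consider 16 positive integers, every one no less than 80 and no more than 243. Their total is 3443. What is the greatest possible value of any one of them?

To make one integer as large as possible, make the other 15 as small as possible.
The other 15 contribute at least 15 × 80 = 1200, leaving at most 3443 − 1200 = 2243.
But each integer is capped at 243, so the maximum is 243.
Achievable: one at 243 and the other 15 totalling 3200, which fits since 15 × 80 ≤ 3200 ≤ 15 × 243.

243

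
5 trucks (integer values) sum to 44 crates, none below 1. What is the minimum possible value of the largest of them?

9

Some value must be at least ⌈44/5⌉ = 9, since 5 × 8 = 40 < 44.
Taking 1 copy of 8 and 4 copies of 9 gives exactly 44, so 9 is attained.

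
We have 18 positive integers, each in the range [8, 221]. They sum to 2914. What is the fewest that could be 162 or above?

1

Suppose at most 18 − j of them reach 162; then j values are ≤ 161 and the rest ≤ 221.
The total is then ≤ 161·j + 221·(18 − j) = 3978 − 60j. For this to be ≥ 2914 we need j ≤ 17, so at least 18 − 17 = 1 must reach 162.
Exactly 1 works: 1 value at 221 and 17 at 161 total 2958; lower one of the high values by 44 (still ≥ 162) to hit 2914.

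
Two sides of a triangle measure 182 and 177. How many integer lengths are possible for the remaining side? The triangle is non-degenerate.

The triangle inequality gives |182 − 177| < c < 182 + 177, i.e. 5 < c < 359.
So c can be any integer from 6 to 358: 353 values.

353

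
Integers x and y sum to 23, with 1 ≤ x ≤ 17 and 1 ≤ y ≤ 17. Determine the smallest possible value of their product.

Since x + y is fixed, pushing one of them to its bound minimizes the product.
The extreme feasible split is x = 6, y = 17, giving xy = 102.

102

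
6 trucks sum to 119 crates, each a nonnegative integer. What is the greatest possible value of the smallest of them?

If every one of the 6 were at least 20, the total would be at least 6 × 20 = 120 > 119.
Equality holds with 1 value of 19 and 5 values of 20.

19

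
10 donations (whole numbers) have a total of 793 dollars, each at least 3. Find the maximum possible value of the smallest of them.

79

The average is 793/10 < 80, so some value is ≤ 79.
Achievable: 7 of them at 79 and 3 at 80 total 793.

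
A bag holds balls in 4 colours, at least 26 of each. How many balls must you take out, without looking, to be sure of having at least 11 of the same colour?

41

In the worst case you draw 10 of each of the 4 colours: 4 × 10 = 40.
One more forces 11 of some colour, so 40 + 1 = 41.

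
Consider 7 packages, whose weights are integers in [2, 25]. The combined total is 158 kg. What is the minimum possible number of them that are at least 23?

Each value short of 23 is at most 22, costing at least 25 − 22 = 3 against the maximum total of 175.
We can afford to lose at most 175 − 158 = 17, so at most ⌊17/3⌋ = 5 fall short, and at least 2 are ≥ 23.
Exactly 2 works: 2 values at 25 and 5 at 22 total 160; lower one of the high values by 2 (still ≥ 23) to hit 158.

2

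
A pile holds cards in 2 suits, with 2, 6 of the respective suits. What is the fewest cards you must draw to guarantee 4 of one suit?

6

In the worst case you take as many as possible of each suit without reaching 4: 2 + 3 = 5.
The next one must give 4 of some suit, so 5 + 1 = 6.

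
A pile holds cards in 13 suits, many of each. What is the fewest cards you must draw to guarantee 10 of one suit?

118

You could draw 9 of every suit without reaching 10 of any — 117 in all.
One more forces 10 of some suit, so 117 + 1 = 118.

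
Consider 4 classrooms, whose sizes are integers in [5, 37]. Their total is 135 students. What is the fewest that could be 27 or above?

3

If only k of them are at least 27, the other 4 − k are at most 26, so the total is at most k·37 + (4 − k)·26.
This must reach 135, so k·37 + (4 − k)·26 ≥ 135, giving k ≥ 3.
Exactly 3 works: 3 values at 37 and 1 at 26 total 137; lower one of the high values by 2 (still ≥ 27) to hit 135.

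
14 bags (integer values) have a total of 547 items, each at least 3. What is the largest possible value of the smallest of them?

The average is 547/14 < 40, so some value is ≤ 39.
Equality holds with 13 values of 39 and 1 value of 40.

39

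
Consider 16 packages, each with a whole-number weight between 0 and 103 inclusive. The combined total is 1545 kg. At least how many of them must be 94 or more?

Suppose at most 16 − j of them reach 94; then j values are ≤ 93 and the rest ≤ 103.
The total is then ≤ 93·j + 103·(16 − j) = 1648 − 10j. For this to be ≥ 1545 we need j ≤ 10, so at least 16 − 10 = 6 must reach 94.
Exactly 6 works: 6 values at 103 and 10 at 93 total 1548; lower one of the high values by 3 (still ≥ 94) to hit 1545.

6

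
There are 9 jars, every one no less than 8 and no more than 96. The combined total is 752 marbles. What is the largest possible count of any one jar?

To make one jar as large as possible, make the other 8 as small as possible.
The other 8 contribute at least 8 × 8 = 64, leaving at most 752 − 64 = 688.
But each jar is capped at 96, so the maximum is 96.
Achievable: one at 96 and the other 8 totalling 656, which fits since 8 × 8 ≤ 656 ≤ 8 × 96.

96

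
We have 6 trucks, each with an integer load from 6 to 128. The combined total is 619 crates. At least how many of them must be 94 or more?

Each value short of 94 is at most 93, costing at least 128 − 93 = 35 against the maximum total of 768.
We can afford to lose at most 768 − 619 = 149, so at most ⌊149/35⌋ = 4 fall short, and at least 2 are ≥ 94.
Exactly 2 works: 2 values at 128 and 4 at 93 total 628; lower one of the high values by 9 (still ≥ 94) to hit 619.

2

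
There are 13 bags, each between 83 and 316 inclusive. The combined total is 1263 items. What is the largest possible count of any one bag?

267

Maximizing one value means minimizing the remaining 12.
The other 12 contribute at least 12 × 83 = 996, leaving at most 1263 − 996 = 267.
Since 267 ≤ 316, this is achievable: one at 267 and 12 at 83.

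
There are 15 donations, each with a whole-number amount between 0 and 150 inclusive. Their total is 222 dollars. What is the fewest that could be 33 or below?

9

If only k of them are at most 33, the other 15 − k are at least 34, so the total is at least (15 − k)·34 + k·0.
This is ≤ 222, so (15 − k)·34 + 0k ≤ 222, which gives k ≥ 9.
Exactly 9 works: 9 values at 0 and 6 at 34 total 204; raise one of the low values by 18 (still ≤ 33) to hit 222.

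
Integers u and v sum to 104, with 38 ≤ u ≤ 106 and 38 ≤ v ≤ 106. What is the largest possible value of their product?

2704

uv = u(104 − u) is maximized when u is as near 104/2 as the bounds allow.
Taking u = 52 and v = 52 (both in [38, 106]) gives uv = 2704.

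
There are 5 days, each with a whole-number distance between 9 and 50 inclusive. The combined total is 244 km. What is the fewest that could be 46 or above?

Suppose at most 5 − j of them reach 46; then j values are ≤ 45 and the rest ≤ 50.
The total is then ≤ 45·j + 50·(5 − j) = 250 − 5j. For this to be ≥ 244 we need j ≤ 1, so at least 5 − 1 = 4 must reach 46.
Exactly 4 works: 4 values at 50 and 1 at 45 total 245; lower one of the high values by 1 (still ≥ 46) to hit 244.

4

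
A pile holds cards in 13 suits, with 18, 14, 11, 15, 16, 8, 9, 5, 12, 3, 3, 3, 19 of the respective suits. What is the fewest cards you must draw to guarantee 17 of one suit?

In the worst case you take as many as possible of each suit without reaching 17: 16 + 14 + 11 + 15 + 16 + 8 + 9 + 5 + 12 + 3 + 3 + 3 + 16 = 131.
The next one must give 17 of some suit, so 131 + 1 = 132.

132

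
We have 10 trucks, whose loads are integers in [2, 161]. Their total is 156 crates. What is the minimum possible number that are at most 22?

Each value above 22 is at least 23, contributing at least 23 − 2 = 21 above the floor 2.
The sum exceeds the floor total 20 by 136, so at most ⌊136/21⌋ = 6 exceed 22, and at least 4 are ≤ 22.
Exactly 4 works: 4 values at 2 and 6 at 23 total 146; raise one of the low values by 10 (still ≤ 22) to hit 156.

4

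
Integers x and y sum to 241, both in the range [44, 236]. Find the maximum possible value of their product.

14520

For a fixed sum, the product xy is largest when x and y are as close as possible.
Taking x = 120 and y = 121 (both in [44, 236]) gives xy = 14520.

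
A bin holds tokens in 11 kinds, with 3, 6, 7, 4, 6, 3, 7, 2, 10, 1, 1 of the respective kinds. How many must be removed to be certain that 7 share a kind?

45

In the worst case you take as many as possible of each kind without reaching 7: 3 + 6 + 6 + 4 + 6 + 3 + 6 + 2 + 6 + 1 + 1 = 44.
The next one must give 7 of some kind, so 44 + 1 = 45.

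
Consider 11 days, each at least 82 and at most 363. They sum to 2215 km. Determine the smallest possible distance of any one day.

82

Minimizing one value means maximizing the remaining 10.
The other 10 can take up 10 × 363 = 3630 ≥ 2215 − 82, so one day can sit at its floor of 82.
Achievable: one at 82 and the other 10 totalling 2133, which fits since 10 × 82 ≤ 2133 ≤ 10 × 363.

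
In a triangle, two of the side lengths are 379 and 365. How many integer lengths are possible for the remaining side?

729

The triangle inequality gives |379 − 365| < c < 379 + 365, i.e. 14 < c < 744.
So c can be any integer from 15 to 743: 729 values.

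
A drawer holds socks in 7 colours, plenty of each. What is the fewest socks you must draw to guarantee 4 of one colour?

22

In the worst case you draw 3 of each of the 7 colours: 7 × 3 = 21.
One more forces 4 of some colour, so 21 + 1 = 22.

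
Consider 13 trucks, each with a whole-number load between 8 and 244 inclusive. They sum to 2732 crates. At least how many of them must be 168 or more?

If only k of them are at least 168, the other 13 − k are at most 167, so the total is at most k·244 + (13 − k)·167.
This must reach 2732, so k·244 + (13 − k)·167 ≥ 2732, giving k ≥ 8.
Exactly 8 works: 8 values at 244 and 5 at 167 total 2787; lower one of the high values by 55 (still ≥ 168) to hit 2732.

8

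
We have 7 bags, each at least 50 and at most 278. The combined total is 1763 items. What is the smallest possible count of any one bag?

To make one bag as small as possible, make the other 6 as large as possible.
The other 6 contribute at most 6 × 278 = 1668, leaving at least 1763 − 1668 = 95.
Since 95 ≥ 50, this is achievable: one at 95 and 6 at 278.

95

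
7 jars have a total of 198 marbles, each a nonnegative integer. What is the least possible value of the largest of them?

The 7 values sum to 198, so their maximum is at least ⌈198/7⌉ = 29.
Equality holds with 2 values of 29 and 5 values of 28.

29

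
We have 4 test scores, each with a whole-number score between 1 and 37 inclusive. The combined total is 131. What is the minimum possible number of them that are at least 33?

Suppose at most 4 − j of them reach 33; then j values are ≤ 32 and the rest ≤ 37.
The total is then ≤ 32·j + 37·(4 − j) = 148 − 5j. For this to be ≥ 131 we need j ≤ 3, so at least 4 − 3 = 1 must reach 33.
Exactly 1 works: 1 value at 37 and 3 at 32 total 133; lower one of the high values by 2 (still ≥ 33) to hit 131.

1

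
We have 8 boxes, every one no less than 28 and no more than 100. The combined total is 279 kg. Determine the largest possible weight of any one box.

To make one box as large as possible, make the other 7 as small as possible.
The other 7 contribute at least 7 × 28 = 196, leaving at most 279 − 196 = 83.
Since 83 ≤ 100, this is achievable: one at 83 and 7 at 28.

83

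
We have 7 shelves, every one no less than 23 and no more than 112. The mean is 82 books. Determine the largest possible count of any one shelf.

Maximizing one value means minimizing the remaining 6.
The total is 7 × 82 = 574.
The other 6 contribute at least 6 × 23 = 138, leaving at most 574 − 138 = 436.
But each shelf is capped at 112, so the maximum is 112.
Achievable: one at 112 and the other 6 totalling 462, which fits since 6 × 23 ≤ 462 ≤ 6 × 112.

112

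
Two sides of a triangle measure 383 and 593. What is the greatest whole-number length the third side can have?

The third side must be less than 383 + 593 = 976.
The largest integer below 976 is 975.

975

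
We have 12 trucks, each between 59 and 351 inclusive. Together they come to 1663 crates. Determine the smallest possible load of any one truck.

To make one truck as small as possible, make the other 11 as large as possible.
The other 11 can take up 11 × 351 = 3861 ≥ 1663 − 59, so one truck can sit at its floor of 59.
Achievable: one at 59 and the other 11 totalling 1604, which fits since 11 × 59 ≤ 1604 ≤ 11 × 351.

59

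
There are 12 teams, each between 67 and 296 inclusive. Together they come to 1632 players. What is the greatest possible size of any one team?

296

To make one team as large as possible, make the other 11 as small as possible.
The other 11 contribute at least 11 × 67 = 737, leaving at most 1632 − 737 = 895.
But each team is capped at 296, so the maximum is 296.
Achievable: one at 296 and the other 11 totalling 1336, which fits since 11 × 67 ≤ 1336 ≤ 11 × 296.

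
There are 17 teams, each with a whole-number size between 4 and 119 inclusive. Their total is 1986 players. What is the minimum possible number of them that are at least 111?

13

If only k of them are at least 111, the other 17 − k are at most 110, so the total is at most k·119 + (17 − k)·110.
This must reach 1986, so k·119 + (17 − k)·110 ≥ 1986, giving k ≥ 13.
Exactly 13 works: 13 values at 119 and 4 at 110 total 1987; lower one of the high values by 1 (still ≥ 111) to hit 1986.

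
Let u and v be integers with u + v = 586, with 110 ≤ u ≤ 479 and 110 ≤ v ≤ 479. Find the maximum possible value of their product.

85849

For a fixed sum, the product uv is largest when u and v are as close as possible.
Taking u = 293 and v = 293 (both in [110, 479]) gives uv = 85849.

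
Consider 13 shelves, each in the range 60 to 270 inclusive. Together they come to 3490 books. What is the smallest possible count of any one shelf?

250

To make one shelf as small as possible, make the other 12 as large as possible.
The other 12 contribute at most 12 × 270 = 3240, leaving at least 3490 − 3240 = 250.
Since 250 ≥ 60, this is achievable: one at 250 and 12 at 270.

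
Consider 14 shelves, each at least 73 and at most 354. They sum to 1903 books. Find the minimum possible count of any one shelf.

Minimizing one value means maximizing the remaining 13.
The other 13 can take up 13 × 354 = 4602 ≥ 1903 − 73, so one shelf can sit at its floor of 73.
Achievable: one at 73 and the other 13 totalling 1830, which fits since 13 × 73 ≤ 1830 ≤ 13 × 354.

73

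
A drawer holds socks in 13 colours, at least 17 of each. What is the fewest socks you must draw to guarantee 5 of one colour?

53

In the worst case you draw 4 of each of the 13 colours: 13 × 4 = 52.
One more forces 5 of some colour, so 52 + 1 = 53.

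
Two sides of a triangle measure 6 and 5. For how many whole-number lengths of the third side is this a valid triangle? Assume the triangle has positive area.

The triangle inequality gives |6 − 5| < c < 6 + 5, i.e. 1 < c < 11.
So c can be any integer from 2 to 10: 9 values.

9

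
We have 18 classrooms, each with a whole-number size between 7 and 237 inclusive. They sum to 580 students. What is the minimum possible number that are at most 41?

6

Let j be the number exceeding 41. Then the total is ≥ 42·j + 7·(18 − j) = 126 + 35j.
So 35j ≤ 454 and j ≤ 12; hence at least 18 − 12 = 6 are ≤ 41.
Exactly 6 works: 6 values at 7 and 12 at 42 total 546; raise one of the low values by 34 (still ≤ 41) to hit 580.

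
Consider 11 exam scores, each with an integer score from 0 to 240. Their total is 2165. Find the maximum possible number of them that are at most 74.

Suppose k of them are at most 74. Those contribute at most 74 each and the rest at most 240 each.
So the total is at most 74k + 240(11 − k) = 2640 − 166k. This must still be ≥ 2165, so k ≤ 2.
k = 2 is achieved by 2 values at 74 and 9 at 240, total 2308; lower one of the 240's by 143 (still > 74) to reach 2165.

2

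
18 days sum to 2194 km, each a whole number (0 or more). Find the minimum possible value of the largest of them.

122

If every one of the 18 were at most 121, the total would be at most 18 × 121 = 2178 < 2194.
Equality holds with 16 values of 122 and 2 values of 121.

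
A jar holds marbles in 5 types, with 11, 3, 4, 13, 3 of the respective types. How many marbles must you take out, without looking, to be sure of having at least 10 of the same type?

In the worst case you take as many as possible of each type without reaching 10: 9 + 3 + 4 + 9 + 3 = 28.
The next one must give 10 of some type, so 28 + 1 = 29.

29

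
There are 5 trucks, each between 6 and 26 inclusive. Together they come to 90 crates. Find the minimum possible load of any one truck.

To make one truck as small as possible, make the other 4 as large as possible.
The other 4 can take up 4 × 26 = 104 ≥ 90 − 6, so one truck can sit at its floor of 6.
Achievable: one at 6 and the other 4 totalling 84, which fits since 4 × 6 ≤ 84 ≤ 4 × 26.

6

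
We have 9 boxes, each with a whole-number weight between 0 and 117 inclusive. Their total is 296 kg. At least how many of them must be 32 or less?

Let j be the number exceeding 32. Then the total is ≥ 33·j + 0·(9 − j) = 0 + 33j.
So 33j ≤ 296 and j ≤ 8; hence at least 9 − 8 = 1 are ≤ 32.
Exactly 1 works: 1 value at 0 and 8 at 33 total 264; raise one of the low values by 32 (still ≤ 32) to hit 296.

1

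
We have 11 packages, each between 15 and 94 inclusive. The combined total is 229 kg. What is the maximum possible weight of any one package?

Maximizing one value means minimizing the remaining 10.
The other 10 contribute at least 10 × 15 = 150, leaving at most 229 − 150 = 79.
Since 79 ≤ 94, this is achievable: one at 79 and 10 at 15.

79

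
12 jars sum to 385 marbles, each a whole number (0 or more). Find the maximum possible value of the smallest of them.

The 12 values sum to 385, so their minimum is at most ⌊385/12⌋ = 32.
Achievable: 11 of them at 32 and 1 at 33 total 385.

32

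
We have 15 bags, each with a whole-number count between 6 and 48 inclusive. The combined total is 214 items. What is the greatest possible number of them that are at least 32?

4

Suppose k of them are at least 32. Those contribute at least 32 each and the other 15 − k at least 6 each.
So the total is at least 32k + 6(15 − k) = 90 + 26k. This must be ≤ 214, giving k ≤ 4.
k = 4 is achieved by 4 values at 32 and 11 at 6, total 194; add 20 to one value (staying below 32) to reach 214.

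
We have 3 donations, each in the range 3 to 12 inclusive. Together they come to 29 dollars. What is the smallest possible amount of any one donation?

To make one donation as small as possible, make the other 2 as large as possible.
The other 2 contribute at most 2 × 12 = 24, leaving at least 29 − 24 = 5.
Since 5 ≥ 3, this is achievable: one at 5 and 2 at 12.

5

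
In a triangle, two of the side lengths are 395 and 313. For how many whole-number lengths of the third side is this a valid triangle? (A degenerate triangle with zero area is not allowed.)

The triangle inequality gives |395 − 313| < c < 395 + 313, i.e. 82 < c < 708.
So c can be any integer from 83 to 707: 625 values.

625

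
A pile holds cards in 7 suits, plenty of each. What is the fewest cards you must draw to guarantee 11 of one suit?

71

You could draw 10 of every suit without reaching 11 of any — 70 in all.
One more forces 11 of some suit, so 70 + 1 = 71.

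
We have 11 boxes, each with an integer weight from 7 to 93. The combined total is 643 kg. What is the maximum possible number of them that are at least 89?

6

If k of the values are ≥ 89, the total is ≥ 89k + 7(11 − k).
Setting 89k + 7(11 − k) ≤ 643 gives 82k ≤ 566, so k ≤ 6.
k = 6 is achieved by 6 values at 89 and 5 at 7, total 569; add 74 to one value (staying below 89) to reach 643.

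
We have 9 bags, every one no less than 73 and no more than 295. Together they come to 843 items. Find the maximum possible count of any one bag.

To make one bag as large as possible, make the other 8 as small as possible.
The other 8 contribute at least 8 × 73 = 584, leaving at most 843 − 584 = 259.
Since 259 ≤ 295, this is achievable: one at 259 and 8 at 73.

259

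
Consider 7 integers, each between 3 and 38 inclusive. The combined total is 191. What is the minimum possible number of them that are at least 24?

Each value short of 24 is at most 23, costing at least 38 − 23 = 15 against the maximum total of 266.
We can afford to lose at most 266 − 191 = 75, so at most ⌊75/15⌋ = 5 fall short, and at least 2 are ≥ 24.
Exactly 2 works: 2 values at 38 and 5 at 23 total 191.

2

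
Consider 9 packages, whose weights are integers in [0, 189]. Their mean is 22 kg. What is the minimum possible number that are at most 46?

The total is 9 × 22 = 198.
If only k of them are at most 46, the other 9 − k are at least 47, so the total is at least (9 − k)·47 + k·0.
This is ≤ 198, so (9 − k)·47 + 0k ≤ 198, which gives k ≥ 5.
Exactly 5 works: 5 values at 0 and 4 at 47 total 188; raise one of the low values by 10 (still ≤ 46) to hit 198.

5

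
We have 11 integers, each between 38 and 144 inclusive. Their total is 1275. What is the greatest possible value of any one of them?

144

Maximizing one value means minimizing the remaining 10.
The other 10 contribute at least 10 × 38 = 380, leaving at most 1275 − 380 = 895.
But each integer is capped at 144, so the maximum is 144.
Achievable: one at 144 and the other 10 totalling 1131, which fits since 10 × 38 ≤ 1131 ≤ 10 × 144.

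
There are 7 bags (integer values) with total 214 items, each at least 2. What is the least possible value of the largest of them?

If every one of the 7 were at most 30, the total would be at most 7 × 30 = 210 < 214.
Equality holds with 4 values of 31 and 3 values of 30.

31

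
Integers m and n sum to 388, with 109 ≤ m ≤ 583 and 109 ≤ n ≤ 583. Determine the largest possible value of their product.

37636

With m + n fixed, mn peaks when the two are closest together.
Taking m = 194 and n = 194 (both in [109, 583]) gives mn = 37636.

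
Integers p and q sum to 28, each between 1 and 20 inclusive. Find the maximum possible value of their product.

196

With p + q fixed, pq peaks when the two are closest together.
Taking p = 14 and q = 14 (both in [1, 20]) gives pq = 196.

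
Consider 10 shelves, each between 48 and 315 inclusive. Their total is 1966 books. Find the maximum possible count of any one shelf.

315

To make one shelf as large as possible, make the other 9 as small as possible.
The other 9 contribute at least 9 × 48 = 432, leaving at most 1966 − 432 = 1534.
But each shelf is capped at 315, so the maximum is 315.
Achievable: one at 315 and the other 9 totalling 1651, which fits since 9 × 48 ≤ 1651 ≤ 9 × 315.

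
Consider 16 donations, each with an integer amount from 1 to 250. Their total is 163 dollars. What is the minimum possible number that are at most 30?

Let j be the number exceeding 30. Then the total is ≥ 31·j + 1·(16 − j) = 16 + 30j.
So 30j ≤ 147 and j ≤ 4; hence at least 16 − 4 = 12 are ≤ 30.
Exactly 12 works: 12 values at 1 and 4 at 31 total 136; raise one of the low values by 27 (still ≤ 30) to hit 163.

12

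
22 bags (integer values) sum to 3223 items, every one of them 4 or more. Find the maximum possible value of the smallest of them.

146

The average is 3223/22 < 147, so some value is ≤ 146.
Achievable: 11 of them at 146 and 11 at 147 total 3223.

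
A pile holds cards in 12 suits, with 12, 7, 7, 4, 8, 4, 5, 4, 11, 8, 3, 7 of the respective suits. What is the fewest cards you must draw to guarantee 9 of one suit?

74

In the worst case you take as many as possible of each suit without reaching 9: 8 + 7 + 7 + 4 + 8 + 4 + 5 + 4 + 8 + 8 + 3 + 7 = 73.
The next one must give 9 of some suit, so 73 + 1 = 74.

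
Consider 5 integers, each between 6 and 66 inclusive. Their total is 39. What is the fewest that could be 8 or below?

Each value above 8 is at least 9, contributing at least 9 − 6 = 3 above the floor 6.
The sum exceeds the floor total 30 by 9, so at most ⌊9/3⌋ = 3 exceed 8, and at least 2 are ≤ 8.
Exactly 2 works: 2 values at 6 and 3 at 9 total 39.

2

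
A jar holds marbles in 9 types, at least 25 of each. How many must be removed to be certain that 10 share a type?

In the worst case you draw 9 of each of the 9 types: 9 × 9 = 81.
One more forces 10 of some type, so 81 + 1 = 82.

82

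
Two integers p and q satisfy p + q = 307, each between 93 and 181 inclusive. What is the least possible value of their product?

pq = p(307 − p) is concave in p, so over [126, 181] it is minimized at an endpoint.
The extreme feasible split is p = 126, q = 181, giving pq = 22806.

22806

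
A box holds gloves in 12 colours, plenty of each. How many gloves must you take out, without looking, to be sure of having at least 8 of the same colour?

85

You could draw 7 of every colour without reaching 8 of any — 84 in all.
One more forces 8 of some colour, so 84 + 1 = 85.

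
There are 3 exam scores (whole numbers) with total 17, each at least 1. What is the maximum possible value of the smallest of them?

The average is 17/3 < 6, so some value is ≤ 5.
Equality holds with 1 value of 5 and 2 values of 6.

5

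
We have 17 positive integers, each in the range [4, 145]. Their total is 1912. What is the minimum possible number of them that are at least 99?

Each value short of 99 is at most 98, costing at least 145 − 98 = 47 against the maximum total of 2465.
We can afford to lose at most 2465 − 1912 = 553, so at most ⌊553/47⌋ = 11 fall short, and at least 6 are ≥ 99.
Exactly 6 works: 6 values at 145 and 11 at 98 total 1948; lower one of the high values by 36 (still ≥ 99) to hit 1912.

6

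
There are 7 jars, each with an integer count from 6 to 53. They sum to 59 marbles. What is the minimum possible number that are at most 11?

If only k of them are at most 11, the other 7 − k are at least 12, so the total is at least (7 − k)·12 + k·6.
This is ≤ 59, so (7 − k)·12 + 6k ≤ 59, which gives k ≥ 5.
Exactly 5 works: 5 values at 6 and 2 at 12 total 54; raise one of the low values by 5 (still ≤ 11) to hit 59.

5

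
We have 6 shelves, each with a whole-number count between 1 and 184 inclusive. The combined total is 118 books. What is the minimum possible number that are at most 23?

Each value above 23 is at least 24, contributing at least 24 − 1 = 23 above the floor 1.
The sum exceeds the floor total 6 by 112, so at most ⌊112/23⌋ = 4 exceed 23, and at least 2 are ≤ 23.
Exactly 2 works: 2 values at 1 and 4 at 24 total 98; raise one of the low values by 20 (still ≤ 23) to hit 118.

2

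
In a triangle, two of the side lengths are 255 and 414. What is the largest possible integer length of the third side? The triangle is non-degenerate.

668

The third side must be less than 255 + 414 = 669.
The largest integer below 669 is 668.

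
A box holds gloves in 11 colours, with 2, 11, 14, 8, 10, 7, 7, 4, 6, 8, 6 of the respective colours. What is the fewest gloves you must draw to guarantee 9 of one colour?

In the worst case you take as many as possible of each colour without reaching 9: 2 + 8 + 8 + 8 + 8 + 7 + 7 + 4 + 6 + 8 + 6 = 72.
The next one must give 9 of some colour, so 72 + 1 = 73.

73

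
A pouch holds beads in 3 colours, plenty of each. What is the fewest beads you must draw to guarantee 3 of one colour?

In the worst case you draw 2 of each of the 3 colours: 3 × 2 = 6.
One more forces 3 of some colour, so 6 + 1 = 7.

7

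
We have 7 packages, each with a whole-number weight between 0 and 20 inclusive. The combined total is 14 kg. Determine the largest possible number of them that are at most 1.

6

Each value at 1 or below falls at least 20 − 1 = 19 short of the ceiling 20.
The ceiling total is 7 × 20 = 140, and we need 14, so at most ⌊(140 − 14)/19⌋ = 6 can be that low.
k = 6 is achieved by 6 values at 1 and 1 at 20, total 26; lower one of the 20's by 12 (still > 1) to reach 14.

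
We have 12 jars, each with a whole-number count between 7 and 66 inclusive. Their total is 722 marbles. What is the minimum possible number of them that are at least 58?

Suppose at most 12 − j of them reach 58; then j values are ≤ 57 and the rest ≤ 66.
The total is then ≤ 57·j + 66·(12 − j) = 792 − 9j. For this to be ≥ 722 we need j ≤ 7, so at least 12 − 7 = 5 must reach 58.
Exactly 5 works: 5 values at 66 and 7 at 57 total 729; lower one of the high values by 7 (still ≥ 58) to hit 722.

5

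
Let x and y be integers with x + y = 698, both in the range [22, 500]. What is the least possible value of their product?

xy = x(698 − x) is concave in x, so over [198, 500] it is minimized at an endpoint.
The extreme feasible split is x = 198, y = 500, giving xy = 99000.

99000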